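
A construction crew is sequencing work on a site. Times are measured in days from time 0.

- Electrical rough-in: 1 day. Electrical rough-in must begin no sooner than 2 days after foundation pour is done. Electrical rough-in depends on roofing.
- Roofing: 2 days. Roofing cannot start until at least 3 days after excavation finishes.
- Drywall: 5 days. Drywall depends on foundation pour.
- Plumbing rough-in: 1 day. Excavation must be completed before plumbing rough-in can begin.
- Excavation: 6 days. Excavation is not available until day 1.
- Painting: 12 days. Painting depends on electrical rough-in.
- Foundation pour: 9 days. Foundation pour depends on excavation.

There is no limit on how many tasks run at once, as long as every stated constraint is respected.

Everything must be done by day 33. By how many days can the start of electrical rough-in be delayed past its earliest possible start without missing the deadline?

Excavation waits on its own release at day 1, so it starts at day 1 and finishes at 1 + 6 = day 7.
After excavation (finishes day 7, plus 3-day gap → day 10), roofing can start at day 10 and finishes at day 12.
Foundation pour waits on excavation (finishes day 7), so it starts at day 7 and finishes at 7 + 9 = day 16.
For electrical rough-in: foundation pour (finishes day 16, plus 2-day gap → day 18); roofing (finishes day 12). Taking the maximum gives a start of day 18, and it finishes at 18 + 1 = day 19.

Working backward from the deadline:
Painting has no dependents, so it just needs to finish by day 33. Starting by 33 − 12 = day 21 achieves that.
Since painting (must start by day 21) depends on it, electrical rough-in must finish by day 21. Backing off its 1-day duration gives a latest start of day 20.
So electrical rough-in can start as early as day 18 and as late as day 20, giving 20 − 18 = 2 days of slack.

2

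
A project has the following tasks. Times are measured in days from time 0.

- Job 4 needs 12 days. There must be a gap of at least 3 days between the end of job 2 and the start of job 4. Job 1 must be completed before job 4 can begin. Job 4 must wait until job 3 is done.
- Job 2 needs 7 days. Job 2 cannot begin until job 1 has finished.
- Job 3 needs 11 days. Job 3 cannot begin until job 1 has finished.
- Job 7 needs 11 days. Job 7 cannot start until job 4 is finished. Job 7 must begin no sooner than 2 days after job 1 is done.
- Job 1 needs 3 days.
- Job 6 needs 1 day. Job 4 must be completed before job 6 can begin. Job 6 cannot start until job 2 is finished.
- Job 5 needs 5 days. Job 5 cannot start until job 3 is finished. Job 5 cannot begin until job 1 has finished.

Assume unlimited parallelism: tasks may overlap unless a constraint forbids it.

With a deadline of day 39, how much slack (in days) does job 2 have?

Nothing blocks job 1, so it runs from day 0 to day 3.
Job 2 cannot begin until job 1 (finishes day 3). It runs from day 3 to 3 + 7 = day 10.

Working backward from the deadline:
To finish by day 39, job 6 (duration 1) must start no later than day 38.
Job 7 must finish by day 39; it takes 11 days, so it must start by 39 − 11 = day 28.
Job 4 must finish in time for job 6 (must start by day 38); job 7 (must start by day 28). The tightest is day 28, so job 4 must start by 28 − 12 = day 16.
For job 2: job 4 (must start by day 16, minus 3-day gap → day 13); job 6 (must start by day 38). The most restrictive is day 13; with a 7-day duration, job 2 must start by day 6.
So job 2 can start as early as day 3 and as late as day 6, giving 6 − 3 = 3 days of slack.

3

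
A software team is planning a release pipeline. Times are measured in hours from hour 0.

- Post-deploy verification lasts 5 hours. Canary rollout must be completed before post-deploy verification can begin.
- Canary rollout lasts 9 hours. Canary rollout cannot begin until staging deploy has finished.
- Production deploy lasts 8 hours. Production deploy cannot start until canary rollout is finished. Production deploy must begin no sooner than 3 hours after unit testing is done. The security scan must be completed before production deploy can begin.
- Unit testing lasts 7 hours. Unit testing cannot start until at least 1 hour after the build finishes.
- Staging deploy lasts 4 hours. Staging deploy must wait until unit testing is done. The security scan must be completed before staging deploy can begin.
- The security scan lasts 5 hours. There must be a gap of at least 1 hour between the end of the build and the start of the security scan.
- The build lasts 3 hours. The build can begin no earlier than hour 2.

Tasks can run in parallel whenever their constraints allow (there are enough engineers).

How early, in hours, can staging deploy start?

13

After its own release at hour 2, the build can start at hour 2 and finishes at hour 5.
After the build (finishes hour 5, plus 1-hour gap → hour 6), the security scan can start at hour 6 and finishes at hour 11.
Unit testing cannot begin until the build (finishes hour 5, plus 1-hour gap → hour 6). It runs from hour 6 to 6 + 7 = hour 13.
Staging deploy waits on unit testing (finishes hour 13); the security scan (finishes hour 11). The latest of these is hour 13, which is the earliest staging deploy can start.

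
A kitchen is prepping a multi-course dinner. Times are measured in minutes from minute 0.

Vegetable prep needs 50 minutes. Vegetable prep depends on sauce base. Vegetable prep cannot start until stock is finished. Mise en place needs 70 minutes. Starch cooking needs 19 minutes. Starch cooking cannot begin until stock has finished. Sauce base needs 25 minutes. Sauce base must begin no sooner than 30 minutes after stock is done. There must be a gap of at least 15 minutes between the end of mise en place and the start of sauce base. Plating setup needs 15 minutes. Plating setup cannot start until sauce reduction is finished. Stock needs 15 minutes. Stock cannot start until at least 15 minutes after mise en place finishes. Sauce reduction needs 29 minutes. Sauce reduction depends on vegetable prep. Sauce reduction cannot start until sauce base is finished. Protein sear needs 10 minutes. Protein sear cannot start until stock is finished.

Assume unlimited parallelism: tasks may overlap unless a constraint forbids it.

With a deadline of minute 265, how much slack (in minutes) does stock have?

Mise en place can start immediately at minute 0; it finishes at minute 70.
Stock waits on mise en place (finishes minute 70, plus 15-minute gap → minute 85), so it starts at minute 85 and finishes at 85 + 15 = minute 100.

Working backward from the deadline:
Nothing follows plating setup; the deadline of minute 265 is its only limit. It must start by 265 − 15 = minute 250.
Since plating setup (must start by minute 250) depends on it, sauce reduction must finish by minute 250. Backing off its 29-minute duration gives a latest start of minute 221.
Vegetable prep feeds into sauce reduction (must start by minute 221); so vegetable prep must finish by minute 221 and therefore start by minute 171.
Sauce base feeds vegetable prep (must start by minute 171); sauce reduction (must start by minute 221). Taking the minimum, sauce base must finish by minute 171 and start by 171 − 25 = minute 146.
Protein sear has no dependents, so it just needs to finish by minute 265. Starting by 265 − 10 = minute 255 achieves that.
Starch cooking has no dependents, so it just needs to finish by minute 265. Starting by 265 − 19 = minute 246 achieves that.
Stock must finish in time for sauce base (must start by minute 146, minus 30-minute gap → minute 116); protein sear (must start by minute 255); vegetable prep (must start by minute 171); starch cooking (must start by minute 246). The tightest is minute 116, so stock must start by 116 − 15 = minute 101.
So stock can start as early as minute 85 and as late as minute 101, giving 101 − 85 = 16 minutes of slack.

16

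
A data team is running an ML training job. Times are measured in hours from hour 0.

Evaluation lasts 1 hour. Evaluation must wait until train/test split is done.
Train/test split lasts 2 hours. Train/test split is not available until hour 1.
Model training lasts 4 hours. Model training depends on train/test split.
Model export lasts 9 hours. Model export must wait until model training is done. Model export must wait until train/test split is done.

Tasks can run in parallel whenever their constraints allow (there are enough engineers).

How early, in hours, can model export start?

Train/test split waits on its own release at hour 1, so it starts at hour 1 and finishes at 1 + 2 = hour 3.
After train/test split (finishes hour 3), model training can start at hour 3 and finishes at hour 7.
Model export waits on model training (finishes hour 7); train/test split (finishes hour 3). The latest of these is hour 7, which is the earliest model export can start.

7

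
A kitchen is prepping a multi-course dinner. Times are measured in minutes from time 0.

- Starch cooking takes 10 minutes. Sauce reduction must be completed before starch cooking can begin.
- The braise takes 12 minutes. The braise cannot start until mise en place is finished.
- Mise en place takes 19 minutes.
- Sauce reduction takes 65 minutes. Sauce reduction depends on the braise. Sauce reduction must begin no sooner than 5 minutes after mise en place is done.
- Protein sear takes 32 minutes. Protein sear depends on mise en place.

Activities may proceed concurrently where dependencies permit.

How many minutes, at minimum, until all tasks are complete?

Mise en place can start immediately at minute 0; it finishes at minute 19.
Protein sear cannot begin until mise en place (finishes minute 19). It runs from minute 19 to 19 + 32 = minute 51.
The braise waits on mise en place (finishes minute 19), so it starts at minute 19 and finishes at 19 + 12 = minute 31.
Sauce reduction needs all of the braise (finishes minute 31); mise en place (finishes minute 19, plus 5-minute gap → minute 24). That puts its earliest start at minute 31; it finishes at 31 + 65 = minute 96.
After sauce reduction (finishes minute 96), starch cooking can start at minute 96 and finishes at minute 106.
All tasks are finished once the last one completes. Finish times: Mise en place at 19, The braise at 31, Protein sear at 51, Sauce reduction at 96, Starch cooking at 106. The latest is minute 106.

106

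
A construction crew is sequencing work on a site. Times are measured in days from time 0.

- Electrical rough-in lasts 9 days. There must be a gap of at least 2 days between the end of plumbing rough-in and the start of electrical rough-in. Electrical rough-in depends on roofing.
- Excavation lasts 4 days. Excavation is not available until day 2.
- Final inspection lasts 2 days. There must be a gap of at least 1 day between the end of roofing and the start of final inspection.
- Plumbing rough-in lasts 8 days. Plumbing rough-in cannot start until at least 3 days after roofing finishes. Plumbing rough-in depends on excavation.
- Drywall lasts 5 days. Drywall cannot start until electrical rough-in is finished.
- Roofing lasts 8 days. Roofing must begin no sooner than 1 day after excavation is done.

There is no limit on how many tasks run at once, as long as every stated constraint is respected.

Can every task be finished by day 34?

No

After its own release at day 2, excavation can start at day 2 and finishes at day 6.
After excavation (finishes day 6, plus 1-day gap → day 7), roofing can start at day 7 and finishes at day 15.
Final inspection cannot begin until roofing (finishes day 15, plus 1-day gap → day 16). It runs from day 16 to 16 + 2 = day 18.
Plumbing rough-in has to wait for roofing (finishes day 15, plus 3-day gap → day 18); excavation (finishes day 6). The latest of these is day 18, so plumbing rough-in runs day 18 to 18 + 8 = day 26.
Electrical rough-in needs all of plumbing rough-in (finishes day 26, plus 2-day gap → day 28); roofing (finishes day 15). That puts its earliest start at day 28; it finishes at 28 + 9 = day 37.
Drywall cannot begin until electrical rough-in (finishes day 37). It runs from day 37 to 37 + 5 = day 42.
The earliest everything can be done is day 42, which is after the deadline of 34, so it is not possible.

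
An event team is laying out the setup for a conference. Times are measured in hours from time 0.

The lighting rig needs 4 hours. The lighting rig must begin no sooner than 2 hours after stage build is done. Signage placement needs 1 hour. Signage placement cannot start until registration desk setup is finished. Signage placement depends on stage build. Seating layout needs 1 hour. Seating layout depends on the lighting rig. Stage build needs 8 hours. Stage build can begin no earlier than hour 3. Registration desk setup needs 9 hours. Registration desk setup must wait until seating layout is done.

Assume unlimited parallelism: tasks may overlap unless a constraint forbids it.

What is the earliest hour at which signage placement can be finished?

28

Stage build cannot begin until its own release at hour 3. It runs from hour 3 to 3 + 8 = hour 11.
The lighting rig waits on stage build (finishes hour 11, plus 2-hour gap → hour 13), so it starts at hour 13 and finishes at 13 + 4 = hour 17.
After the lighting rig (finishes hour 17), seating layout can start at hour 17 and finishes at hour 18.
After seating layout (finishes hour 18), registration desk setup can start at hour 18 and finishes at hour 27.
Signage placement cannot start until registration desk setup (finishes hour 27); stage build (finishes hour 11). The controlling bound is hour 27, so signage placement finishes at 27 + 1 = hour 28.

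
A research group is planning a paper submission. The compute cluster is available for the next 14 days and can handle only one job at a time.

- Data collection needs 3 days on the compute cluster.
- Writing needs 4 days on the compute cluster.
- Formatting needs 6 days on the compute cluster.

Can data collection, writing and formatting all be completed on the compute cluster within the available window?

Yes

Running back to back, the jobs need 3 + 4 + 6 = 13 days on the compute cluster.
Since 13 ≤ 14, they fit within the window.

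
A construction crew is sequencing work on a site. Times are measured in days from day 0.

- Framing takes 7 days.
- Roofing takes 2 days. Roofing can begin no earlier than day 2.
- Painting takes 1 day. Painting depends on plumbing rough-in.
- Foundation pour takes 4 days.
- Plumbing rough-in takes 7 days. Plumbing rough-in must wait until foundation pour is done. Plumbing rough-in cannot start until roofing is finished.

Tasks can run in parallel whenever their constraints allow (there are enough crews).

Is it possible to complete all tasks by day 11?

No

After its own release at day 2, roofing can start at day 2 and finishes at day 4.
Nothing blocks framing, so it runs from day 0 to day 7.
Foundation pour can start immediately at day 0; it finishes at day 4.
Plumbing rough-in has to wait for foundation pour (finishes day 4); roofing (finishes day 4). The latest of these is day 4, so plumbing rough-in runs day 4 to 4 + 7 = day 11.
Painting cannot begin until plumbing rough-in (finishes day 11). It runs from day 11 to 11 + 1 = day 12.
The earliest everything can be done is day 12, which is after the deadline of 11, so it is not possible.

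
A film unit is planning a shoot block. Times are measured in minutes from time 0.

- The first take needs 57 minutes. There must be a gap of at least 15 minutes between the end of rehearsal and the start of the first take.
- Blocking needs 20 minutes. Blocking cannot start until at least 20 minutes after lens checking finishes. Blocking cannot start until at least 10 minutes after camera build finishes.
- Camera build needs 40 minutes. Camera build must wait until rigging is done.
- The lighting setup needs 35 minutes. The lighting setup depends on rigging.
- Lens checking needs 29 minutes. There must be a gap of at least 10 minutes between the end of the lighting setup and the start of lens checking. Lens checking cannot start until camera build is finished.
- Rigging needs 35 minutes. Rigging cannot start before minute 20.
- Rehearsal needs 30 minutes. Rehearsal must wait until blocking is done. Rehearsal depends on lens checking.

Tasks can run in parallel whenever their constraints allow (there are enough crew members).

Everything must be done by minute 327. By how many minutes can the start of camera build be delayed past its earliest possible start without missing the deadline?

61

Rigging cannot begin until its own release at minute 20. It runs from minute 20 to 20 + 35 = minute 55.
After rigging (finishes minute 55), camera build can start at minute 55 and finishes at minute 95.

Working backward from the deadline:
The first take must finish by minute 327; it takes 57 minutes, so it must start by 327 − 57 = minute 270.
Rehearsal must finish before the first take (must start by minute 270, minus 15-minute gap → minute 255). With a 30-minute duration, rehearsal must start by 255 − 30 = minute 225.
Blocking feeds into rehearsal (must start by minute 225); so blocking must finish by minute 225 and therefore start by minute 205.
Lens checking feeds blocking (must start by minute 205, minus 20-minute gap → minute 185); rehearsal (must start by minute 225). Taking the minimum, lens checking must finish by minute 185 and start by 185 − 29 = minute 156.
Camera build has several dependents: lens checking (must start by minute 156); blocking (must start by minute 205, minus 10-minute gap → minute 195). The earliest of those limits is minute 156, so camera build must start by 156 − 40 = minute 116.
So camera build can start as early as minute 55 and as late as minute 116, giving 116 − 55 = 61 minutes of slack.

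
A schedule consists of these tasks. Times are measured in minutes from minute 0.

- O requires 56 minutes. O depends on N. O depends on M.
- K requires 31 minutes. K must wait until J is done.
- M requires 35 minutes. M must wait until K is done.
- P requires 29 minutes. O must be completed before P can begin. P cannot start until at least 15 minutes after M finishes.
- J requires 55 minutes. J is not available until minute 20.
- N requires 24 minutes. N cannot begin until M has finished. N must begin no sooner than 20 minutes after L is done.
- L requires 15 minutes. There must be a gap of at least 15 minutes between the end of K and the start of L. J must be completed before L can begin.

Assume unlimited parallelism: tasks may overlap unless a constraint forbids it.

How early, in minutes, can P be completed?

265

J waits on its own release at minute 20, so it starts at minute 20 and finishes at 20 + 55 = minute 75.
K cannot begin until J (finishes minute 75). It runs from minute 75 to 75 + 31 = minute 106.
After K (finishes minute 106), M can start at minute 106 and finishes at minute 141.
L needs all of K (finishes minute 106, plus 15-minute gap → minute 121); J (finishes minute 75). That puts its earliest start at minute 121; it finishes at 121 + 15 = minute 136.
For N: M (finishes minute 141); L (finishes minute 136, plus 20-minute gap → minute 156). Taking the maximum gives a start of minute 156, and it finishes at 156 + 24 = minute 180.
O needs all of N (finishes minute 180); M (finishes minute 141). That puts its earliest start at minute 180; it finishes at 180 + 56 = minute 236.
P needs all of O (finishes minute 236); M (finishes minute 141, plus 15-minute gap → minute 156). That puts its earliest start at minute 236; it finishes at 236 + 29 = minute 265.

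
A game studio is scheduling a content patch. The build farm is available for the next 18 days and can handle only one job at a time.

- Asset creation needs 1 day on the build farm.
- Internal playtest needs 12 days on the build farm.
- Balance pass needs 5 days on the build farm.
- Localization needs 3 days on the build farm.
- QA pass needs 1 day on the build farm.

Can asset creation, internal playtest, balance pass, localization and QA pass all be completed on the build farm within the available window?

Running back to back, the jobs need 1 + 12 + 5 + 3 + 1 = 22 days on the build farm.
Since 22 > 18, they cannot all fit.

No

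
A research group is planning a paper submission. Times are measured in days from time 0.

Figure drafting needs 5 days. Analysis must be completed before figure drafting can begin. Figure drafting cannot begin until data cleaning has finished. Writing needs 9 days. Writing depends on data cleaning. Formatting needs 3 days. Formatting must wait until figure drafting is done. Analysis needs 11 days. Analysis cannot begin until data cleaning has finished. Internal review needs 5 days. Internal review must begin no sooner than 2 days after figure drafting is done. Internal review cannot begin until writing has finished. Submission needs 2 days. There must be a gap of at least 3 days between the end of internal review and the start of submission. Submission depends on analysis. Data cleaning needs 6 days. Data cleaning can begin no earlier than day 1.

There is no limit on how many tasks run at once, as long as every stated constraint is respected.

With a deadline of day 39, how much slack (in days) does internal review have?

4

Data cleaning cannot begin until its own release at day 1. It runs from day 1 to 1 + 6 = day 7.
Writing cannot begin until data cleaning (finishes day 7). It runs from day 7 to 7 + 9 = day 16.
After data cleaning (finishes day 7), analysis can start at day 7 and finishes at day 18.
For figure drafting: analysis (finishes day 18); data cleaning (finishes day 7). Taking the maximum gives a start of day 18, and it finishes at 18 + 5 = day 23.
Internal review cannot start until figure drafting (finishes day 23, plus 2-day gap → day 25); writing (finishes day 16). The controlling bound is day 25, so internal review finishes at 25 + 5 = day 30.

Working backward from the deadline:
Submission must finish by day 39; it takes 2 days, so it must start by 39 − 2 = day 37.
Internal review has to be done before submission (must start by day 37, minus 3-day gap → day 34). That means finishing by day 34, i.e. starting by 34 − 5 = day 29.
So internal review can start as early as day 25 and as late as day 29, giving 29 − 25 = 4 days of slack.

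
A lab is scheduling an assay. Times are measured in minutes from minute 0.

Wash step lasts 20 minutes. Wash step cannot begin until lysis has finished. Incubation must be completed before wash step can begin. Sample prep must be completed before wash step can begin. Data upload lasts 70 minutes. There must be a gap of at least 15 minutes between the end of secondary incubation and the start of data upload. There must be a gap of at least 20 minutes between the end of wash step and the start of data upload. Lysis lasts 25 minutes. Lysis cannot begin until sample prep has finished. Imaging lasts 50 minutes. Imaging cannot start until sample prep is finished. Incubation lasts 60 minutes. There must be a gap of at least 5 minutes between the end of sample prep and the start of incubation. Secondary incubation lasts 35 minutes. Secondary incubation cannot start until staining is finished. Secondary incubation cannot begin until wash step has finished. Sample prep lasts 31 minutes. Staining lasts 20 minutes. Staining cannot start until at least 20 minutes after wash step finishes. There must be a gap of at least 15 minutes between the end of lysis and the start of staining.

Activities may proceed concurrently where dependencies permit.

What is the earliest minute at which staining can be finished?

Sample prep can start immediately at minute 0; it finishes at minute 31.
Incubation cannot begin until sample prep (finishes minute 31, plus 5-minute gap → minute 36). It runs from minute 36 to 36 + 60 = minute 96.
Lysis waits on sample prep (finishes minute 31), so it starts at minute 31 and finishes at 31 + 25 = minute 56.
For wash step: lysis (finishes minute 56); incubation (finishes minute 96); sample prep (finishes minute 31). Taking the maximum gives a start of minute 96, and it finishes at 96 + 20 = minute 116.
Staining needs all of wash step (finishes minute 116, plus 20-minute gap → minute 136); lysis (finishes minute 56, plus 15-minute gap → minute 71). That puts its earliest start at minute 136; it finishes at 136 + 20 = minute 156.

156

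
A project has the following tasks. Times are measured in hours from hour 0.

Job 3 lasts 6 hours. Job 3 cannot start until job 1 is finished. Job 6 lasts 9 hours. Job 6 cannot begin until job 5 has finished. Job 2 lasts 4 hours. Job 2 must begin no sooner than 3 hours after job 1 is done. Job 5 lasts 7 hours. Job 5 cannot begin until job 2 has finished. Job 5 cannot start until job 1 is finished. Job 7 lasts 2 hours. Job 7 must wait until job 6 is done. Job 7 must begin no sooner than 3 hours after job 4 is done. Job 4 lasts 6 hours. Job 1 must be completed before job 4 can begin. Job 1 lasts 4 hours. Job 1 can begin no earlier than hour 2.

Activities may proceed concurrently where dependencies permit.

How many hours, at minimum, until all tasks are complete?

Job 1 cannot begin until its own release at hour 2. It runs from hour 2 to 2 + 4 = hour 6.
Job 4 cannot begin until job 1 (finishes hour 6). It runs from hour 6 to 6 + 6 = hour 12.
Job 3 waits on job 1 (finishes hour 6), so it starts at hour 6 and finishes at 6 + 6 = hour 12.
After job 1 (finishes hour 6, plus 3-hour gap → hour 9), job 2 can start at hour 9 and finishes at hour 13.
Job 5 cannot start until job 2 (finishes hour 13); job 1 (finishes hour 6). The controlling bound is hour 13, so job 5 finishes at 13 + 7 = hour 20.
Job 6 cannot begin until job 5 (finishes hour 20). It runs from hour 20 to 20 + 9 = hour 29.
Job 7 has to wait for job 6 (finishes hour 29); job 4 (finishes hour 12, plus 3-hour gap → hour 15). The latest of these is hour 29, so job 7 runs hour 29 to 29 + 2 = hour 31.
All tasks are finished once the last one completes. Finish times: Job 1 at 6, Job 2 at 13, Job 3 at 12, Job 4 at 12, Job 5 at 20, Job 6 at 29, Job 7 at 31. The latest is hour 31.

31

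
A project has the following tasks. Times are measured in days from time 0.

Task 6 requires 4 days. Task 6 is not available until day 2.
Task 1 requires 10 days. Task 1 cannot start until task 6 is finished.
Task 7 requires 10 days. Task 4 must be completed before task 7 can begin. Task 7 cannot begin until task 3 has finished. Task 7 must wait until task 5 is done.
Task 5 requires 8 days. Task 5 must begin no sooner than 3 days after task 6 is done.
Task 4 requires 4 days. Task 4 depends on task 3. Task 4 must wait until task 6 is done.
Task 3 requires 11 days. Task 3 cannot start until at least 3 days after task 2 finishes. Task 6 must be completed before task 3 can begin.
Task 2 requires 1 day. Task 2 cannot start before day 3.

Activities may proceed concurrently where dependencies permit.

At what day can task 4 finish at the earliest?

22

After its own release at day 2, task 6 can start at day 2 and finishes at day 6.
Task 2 waits on its own release at day 3, so it starts at day 3 and finishes at 3 + 1 = day 4.
Task 3 needs all of task 2 (finishes day 4, plus 3-day gap → day 7); task 6 (finishes day 6). That puts its earliest start at day 7; it finishes at 7 + 11 = day 18.
For task 4: task 3 (finishes day 18); task 6 (finishes day 6). Taking the maximum gives a start of day 18, and it finishes at 18 + 4 = day 22.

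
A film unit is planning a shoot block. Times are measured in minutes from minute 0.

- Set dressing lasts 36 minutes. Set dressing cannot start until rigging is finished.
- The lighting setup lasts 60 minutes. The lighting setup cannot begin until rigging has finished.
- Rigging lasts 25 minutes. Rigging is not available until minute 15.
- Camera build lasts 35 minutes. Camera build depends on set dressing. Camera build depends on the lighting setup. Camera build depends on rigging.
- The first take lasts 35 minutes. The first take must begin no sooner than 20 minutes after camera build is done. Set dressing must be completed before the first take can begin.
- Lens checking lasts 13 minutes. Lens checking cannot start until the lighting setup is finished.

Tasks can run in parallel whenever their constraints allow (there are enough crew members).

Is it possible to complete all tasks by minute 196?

Rigging cannot begin until its own release at minute 15. It runs from minute 15 to 15 + 25 = minute 40.
The lighting setup cannot begin until rigging (finishes minute 40). It runs from minute 40 to 40 + 60 = minute 100.
After the lighting setup (finishes minute 100), lens checking can start at minute 100 and finishes at minute 113.
Set dressing waits on rigging (finishes minute 40), so it starts at minute 40 and finishes at 40 + 36 = minute 76.
For camera build: set dressing (finishes minute 76); the lighting setup (finishes minute 100); rigging (finishes minute 40). Taking the maximum gives a start of minute 100, and it finishes at 100 + 35 = minute 135.
The first take has to wait for camera build (finishes minute 135, plus 20-minute gap → minute 155); set dressing (finishes minute 76). The latest of these is minute 155, so the first take runs minute 155 to 155 + 35 = minute 190.
Every task is finished by minute 190, which is no later than the deadline of 196, so the schedule is feasible.

Yes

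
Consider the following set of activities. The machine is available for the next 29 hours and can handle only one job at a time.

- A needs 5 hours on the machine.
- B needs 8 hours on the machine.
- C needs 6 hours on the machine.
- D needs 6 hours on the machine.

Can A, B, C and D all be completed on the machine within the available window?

Running back to back, the jobs need 5 + 8 + 6 + 6 = 25 hours on the machine.
Since 25 ≤ 29, they fit within the window.

Yes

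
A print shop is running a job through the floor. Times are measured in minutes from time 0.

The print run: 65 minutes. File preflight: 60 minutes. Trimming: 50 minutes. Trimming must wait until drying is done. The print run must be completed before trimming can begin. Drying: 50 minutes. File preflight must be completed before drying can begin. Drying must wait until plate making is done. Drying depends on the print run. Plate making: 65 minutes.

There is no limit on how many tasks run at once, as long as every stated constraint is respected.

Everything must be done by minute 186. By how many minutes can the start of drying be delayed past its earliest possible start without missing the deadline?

21

The print run has no prerequisites, so it starts at minute 0 and finishes at minute 65.
Plate making can start immediately at minute 0; it finishes at minute 65.
Nothing blocks file preflight, so it runs from minute 0 to minute 60.
Drying has to wait for file preflight (finishes minute 60); plate making (finishes minute 65); the print run (finishes minute 65). The latest of these is minute 65, so drying runs minute 65 to 65 + 50 = minute 115.

Working backward from the deadline:
Nothing follows trimming; the deadline of minute 186 is its only limit. It must start by 186 − 50 = minute 136.
Drying feeds into trimming (must start by minute 136); so drying must finish by minute 136 and therefore start by minute 86.
So drying can start as early as minute 65 and as late as minute 86, giving 86 − 65 = 21 minutes of slack.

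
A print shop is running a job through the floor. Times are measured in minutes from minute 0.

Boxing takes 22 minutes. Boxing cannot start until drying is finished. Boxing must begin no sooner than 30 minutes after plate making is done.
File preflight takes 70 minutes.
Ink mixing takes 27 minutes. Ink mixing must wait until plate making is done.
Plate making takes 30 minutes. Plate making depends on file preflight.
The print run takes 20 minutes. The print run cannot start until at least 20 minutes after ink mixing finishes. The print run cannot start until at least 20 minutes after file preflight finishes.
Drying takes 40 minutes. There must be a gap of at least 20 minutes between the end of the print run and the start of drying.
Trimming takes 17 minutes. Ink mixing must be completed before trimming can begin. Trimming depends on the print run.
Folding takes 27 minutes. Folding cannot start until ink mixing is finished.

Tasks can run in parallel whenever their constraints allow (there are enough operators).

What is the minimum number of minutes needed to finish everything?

Nothing blocks file preflight, so it runs from minute 0 to minute 70.
Plate making waits on file preflight (finishes minute 70), so it starts at minute 70 and finishes at 70 + 30 = minute 100.
Ink mixing cannot begin until plate making (finishes minute 100). It runs from minute 100 to 100 + 27 = minute 127.
After ink mixing (finishes minute 127), folding can start at minute 127 and finishes at minute 154.
For the print run: ink mixing (finishes minute 127, plus 20-minute gap → minute 147); file preflight (finishes minute 70, plus 20-minute gap → minute 90). Taking the maximum gives a start of minute 147, and it finishes at 147 + 20 = minute 167.
Trimming needs all of ink mixing (finishes minute 127); the print run (finishes minute 167). That puts its earliest start at minute 167; it finishes at 167 + 17 = minute 184.
Drying waits on the print run (finishes minute 167, plus 20-minute gap → minute 187), so it starts at minute 187 and finishes at 187 + 40 = minute 227.
Boxing has to wait for drying (finishes minute 227); plate making (finishes minute 100, plus 30-minute gap → minute 130). The latest of these is minute 227, so boxing runs minute 227 to 227 + 22 = minute 249.
All tasks are finished once the last one completes. Finish times: File preflight at 70, Plate making at 100, Ink mixing at 127, The print run at 167, Drying at 227, Trimming at 184, Folding at 154, Boxing at 249. The latest is minute 249.

249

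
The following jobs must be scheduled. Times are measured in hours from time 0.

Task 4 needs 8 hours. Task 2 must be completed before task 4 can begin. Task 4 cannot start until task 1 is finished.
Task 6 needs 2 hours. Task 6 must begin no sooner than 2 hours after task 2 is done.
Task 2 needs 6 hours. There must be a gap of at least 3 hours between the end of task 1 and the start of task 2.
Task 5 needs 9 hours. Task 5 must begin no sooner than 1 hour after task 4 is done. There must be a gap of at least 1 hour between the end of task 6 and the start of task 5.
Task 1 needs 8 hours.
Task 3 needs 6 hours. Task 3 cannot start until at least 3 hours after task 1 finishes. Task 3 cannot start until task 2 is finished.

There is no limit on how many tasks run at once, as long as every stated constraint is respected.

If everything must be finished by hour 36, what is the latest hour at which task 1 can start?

1

Task 3 must finish by hour 36; it takes 6 hours, so it must start by 36 − 6 = hour 30.
Task 5 must finish by hour 36; it takes 9 hours, so it must start by 36 − 9 = hour 27.
Since task 5 (must start by hour 27, minus 1-hour gap → hour 26) depends on it, task 4 must finish by hour 26. Backing off its 8-hour duration gives a latest start of hour 18.
Since task 5 (must start by hour 27, minus 1-hour gap → hour 26) depends on it, task 6 must finish by hour 26. Backing off its 2-hour duration gives a latest start of hour 24.
Task 2 has several dependents: task 3 (must start by hour 30); task 4 (must start by hour 18); task 6 (must start by hour 24, minus 2-hour gap → hour 22). The earliest of those limits is hour 18, so task 2 must start by 18 − 6 = hour 12.
For task 1: task 2 (must start by hour 12, minus 3-hour gap → hour 9); task 3 (must start by hour 30, minus 3-hour gap → hour 27); task 4 (must start by hour 18). The most restrictive is hour 9; with an 8-hour duration, task 1 must start by hour 1.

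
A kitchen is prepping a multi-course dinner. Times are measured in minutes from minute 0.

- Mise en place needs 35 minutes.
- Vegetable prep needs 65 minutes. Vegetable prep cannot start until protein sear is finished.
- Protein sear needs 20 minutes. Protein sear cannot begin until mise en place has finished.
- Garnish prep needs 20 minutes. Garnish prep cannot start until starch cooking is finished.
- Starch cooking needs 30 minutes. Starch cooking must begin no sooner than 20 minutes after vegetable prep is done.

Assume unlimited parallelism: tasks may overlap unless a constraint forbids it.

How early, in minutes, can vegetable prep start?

Mise en place has no prerequisites, so it starts at minute 0 and finishes at minute 35.
Protein sear cannot begin until mise en place (finishes minute 35). It runs from minute 35 to 35 + 20 = minute 55.
Vegetable prep waits on protein sear (finishes minute 55), so the earliest it can start is minute 55.

55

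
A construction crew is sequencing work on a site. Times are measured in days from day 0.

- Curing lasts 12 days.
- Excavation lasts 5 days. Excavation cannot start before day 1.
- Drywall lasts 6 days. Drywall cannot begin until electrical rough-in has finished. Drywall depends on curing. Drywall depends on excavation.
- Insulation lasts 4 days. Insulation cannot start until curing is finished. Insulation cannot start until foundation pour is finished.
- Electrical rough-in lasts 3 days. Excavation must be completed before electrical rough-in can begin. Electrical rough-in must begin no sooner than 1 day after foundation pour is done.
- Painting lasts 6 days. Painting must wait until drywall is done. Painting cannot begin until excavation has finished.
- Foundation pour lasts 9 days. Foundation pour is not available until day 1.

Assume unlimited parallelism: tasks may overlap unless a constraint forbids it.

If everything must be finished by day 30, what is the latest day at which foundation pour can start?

5

To finish by day 30, painting (duration 6) must start no later than day 24.
Drywall feeds into painting (must start by day 24); so drywall must finish by day 24 and therefore start by day 18.
Electrical rough-in has to be done before drywall (must start by day 18). That means finishing by day 18, i.e. starting by 18 − 3 = day 15.
Insulation has no dependents, so it just needs to finish by day 30. Starting by 30 − 4 = day 26 achieves that.
Foundation pour feeds electrical rough-in (must start by day 15, minus 1-day gap → day 14); insulation (must start by day 26). Taking the minimum, foundation pour must finish by day 14 and start by 14 − 9 = day 5.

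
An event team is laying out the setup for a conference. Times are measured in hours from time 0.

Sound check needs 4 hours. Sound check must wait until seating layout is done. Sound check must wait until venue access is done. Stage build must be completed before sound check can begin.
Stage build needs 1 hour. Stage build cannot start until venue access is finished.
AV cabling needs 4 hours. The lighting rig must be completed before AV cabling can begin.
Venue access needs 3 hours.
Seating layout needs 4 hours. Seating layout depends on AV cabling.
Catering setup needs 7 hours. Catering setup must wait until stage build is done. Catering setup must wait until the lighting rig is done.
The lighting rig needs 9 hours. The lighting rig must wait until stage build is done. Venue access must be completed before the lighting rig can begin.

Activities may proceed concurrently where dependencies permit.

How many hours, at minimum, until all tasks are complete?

25

Venue access can start immediately at hour 0; it finishes at hour 3.
Stage build waits on venue access (finishes hour 3), so it starts at hour 3 and finishes at 3 + 1 = hour 4.
The lighting rig has to wait for stage build (finishes hour 4); venue access (finishes hour 3). The latest of these is hour 4, so the lighting rig runs hour 4 to 4 + 9 = hour 13.
Catering setup cannot start until stage build (finishes hour 4); the lighting rig (finishes hour 13). The controlling bound is hour 13, so catering setup finishes at 13 + 7 = hour 20.
AV cabling cannot begin until the lighting rig (finishes hour 13). It runs from hour 13 to 13 + 4 = hour 17.
Seating layout cannot begin until AV cabling (finishes hour 17). It runs from hour 17 to 17 + 4 = hour 21.
Sound check needs all of seating layout (finishes hour 21); venue access (finishes hour 3); stage build (finishes hour 4). That puts its earliest start at hour 21; it finishes at 21 + 4 = hour 25.
All tasks are finished once the last one completes. Finish times: Venue access at 3, Stage build at 4, The lighting rig at 13, AV cabling at 17, Seating layout at 21, Catering setup at 20, Sound check at 25. The latest is hour 25.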